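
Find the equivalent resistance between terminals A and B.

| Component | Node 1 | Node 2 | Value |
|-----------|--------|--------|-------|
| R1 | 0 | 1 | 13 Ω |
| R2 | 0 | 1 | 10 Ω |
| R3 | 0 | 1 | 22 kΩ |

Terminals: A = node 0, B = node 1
Reduce the network between node 0 (A) and node 1 (B) by series/parallel combination:
  Rp1 = R1 ‖ R2 ‖ R3 (parallel, all between nodes 0 and 1) = 1/(1/13 + 1/10 + 1/22000) = 5.651 Ω
R_eq = 5.651 Ω

Final answer: 5.651 Ω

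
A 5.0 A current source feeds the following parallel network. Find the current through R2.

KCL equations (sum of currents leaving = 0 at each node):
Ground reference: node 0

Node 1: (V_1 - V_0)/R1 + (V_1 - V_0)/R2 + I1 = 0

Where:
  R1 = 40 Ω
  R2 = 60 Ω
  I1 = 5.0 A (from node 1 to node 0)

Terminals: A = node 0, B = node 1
All resistors sit directly between nodes 0 and 1, so they are in parallel and share one voltage V; the full source current 5 A splits among them.
1/R_par = 1/40 + 1/60 = 0.04167 S  =>  R_par = 24 Ω
V = I × R_par = 5 × 24 = 120 V
I_R2 = V/R2 = 120/60 = 2 A

Final answer: 2 A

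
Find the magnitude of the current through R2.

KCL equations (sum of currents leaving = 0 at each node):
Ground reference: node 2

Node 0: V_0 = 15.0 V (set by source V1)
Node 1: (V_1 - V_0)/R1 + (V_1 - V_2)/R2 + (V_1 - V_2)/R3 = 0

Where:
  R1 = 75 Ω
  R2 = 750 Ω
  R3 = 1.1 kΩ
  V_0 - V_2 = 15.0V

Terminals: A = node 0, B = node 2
Nodal analysis, taking node 2 as the 0 V reference.
Source V1 fixes V_0 = 15 V.
KCL at each unknown node (sum of currents leaving = 0; resistances in Ω):
  Node 1: (V_1 - 15)/75 + (V_1 - 0)/750 + (V_1 - 0)/1100 = 0
Collecting terms: 0.01558 × V_1 = 0.2  =>  V_1 = 12.84 V
I_R2 = (V_1 - V_2)/R2 = (12.84 - 0)/750 = 0.01712 A
|I_R2| = 0.01712 A

Final answer: |I_R2| = 0.01712 A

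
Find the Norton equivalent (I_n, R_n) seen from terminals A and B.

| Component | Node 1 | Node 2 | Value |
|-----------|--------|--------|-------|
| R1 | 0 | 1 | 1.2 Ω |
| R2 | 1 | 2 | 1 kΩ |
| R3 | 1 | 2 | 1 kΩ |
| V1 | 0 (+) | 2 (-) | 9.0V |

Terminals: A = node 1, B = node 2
Find the Thévenin equivalent first; then I_n = V_th/R_th and R_n = R_th.
Step 1 — V_th is the open-circuit voltage V_A - V_B (nothing connected across the terminals).
Nodal analysis, taking node 2 as the 0 V reference.
Source V1 fixes V_0 = 9 V.
KCL at each unknown node (sum of currents leaving = 0; resistances in Ω):
  Node 1: (V_1 - 9)/1.2 + (V_1 - 0)/1000 + (V_1 - 0)/1000 = 0
Collecting terms: 0.8353 × V_1 = 7.5  =>  V_1 = 8.978 V
V_th = V_1 - V_2 = 8.978 - 0 = 8.978 V
Step 2 — R_th: zero the source — replace V1 by a short circuit (node 2 merges into node 0) — and find the resistance seen between A (node 1) and B (node 0).
Reduce the network between node 1 (A) and node 0 (B) by series/parallel combination:
  Rp1 = R1 ‖ R2 ‖ R3 (parallel, all between nodes 0 and 1) = 1/(1/1.2 + 1/1000 + 1/1000) = 1.197 Ω
R_th = 1.197 Ω
I_n = V_th/R_th = 8.978/1.197 = 7.5 A, and R_n = R_th = 1.197 Ω

Final answer: I_n = 7.5 A, R_n = 1.197 Ω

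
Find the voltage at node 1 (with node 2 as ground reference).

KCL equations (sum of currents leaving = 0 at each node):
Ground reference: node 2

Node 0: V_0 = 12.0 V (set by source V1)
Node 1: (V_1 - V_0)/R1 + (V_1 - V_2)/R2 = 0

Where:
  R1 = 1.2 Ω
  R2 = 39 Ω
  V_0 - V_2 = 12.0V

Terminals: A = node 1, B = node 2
Nodal analysis, taking node 2 as the 0 V reference.
Source V1 fixes V_0 = 12 V.
KCL at each unknown node (sum of currents leaving = 0; resistances in Ω):
  Node 1: (V_1 - 12)/1.2 + (V_1 - 0)/39 = 0
Collecting terms: 0.859 × V_1 = 10  =>  V_1 = 11.64 V
The requested potential is V_1 = 11.64 V.

Final answer: V_1 = 11.64 V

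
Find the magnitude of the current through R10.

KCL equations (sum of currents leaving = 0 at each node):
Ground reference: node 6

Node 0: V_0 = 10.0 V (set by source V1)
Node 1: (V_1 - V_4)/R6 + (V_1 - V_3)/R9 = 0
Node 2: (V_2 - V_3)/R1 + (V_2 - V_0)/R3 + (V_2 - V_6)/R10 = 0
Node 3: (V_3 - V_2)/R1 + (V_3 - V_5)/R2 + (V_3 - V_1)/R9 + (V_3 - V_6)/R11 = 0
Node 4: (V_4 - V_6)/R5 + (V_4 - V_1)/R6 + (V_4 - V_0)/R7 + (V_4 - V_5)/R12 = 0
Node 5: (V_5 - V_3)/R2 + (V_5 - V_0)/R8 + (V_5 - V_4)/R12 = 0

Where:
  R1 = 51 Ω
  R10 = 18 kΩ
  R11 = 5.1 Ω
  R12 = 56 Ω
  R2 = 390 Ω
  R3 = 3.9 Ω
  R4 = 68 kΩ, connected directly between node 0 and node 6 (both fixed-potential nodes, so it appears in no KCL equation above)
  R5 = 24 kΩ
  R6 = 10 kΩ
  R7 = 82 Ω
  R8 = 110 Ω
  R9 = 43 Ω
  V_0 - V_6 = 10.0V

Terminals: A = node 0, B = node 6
Nodal analysis, taking node 6 as the 0 V reference.
Source V1 fixes V_0 = 10 V.
KCL at each unknown node (sum of currents leaving = 0; resistances in Ω):
  Node 1: (V_1 - V_4)/10000 + (V_1 - V_3)/43 = 0
  Node 2: (V_2 - V_3)/51 + (V_2 - 10)/3.9 + (V_2 - 0)/18000 = 0
  Node 3: (V_3 - V_2)/51 + (V_3 - V_5)/390 + (V_3 - V_1)/43 + (V_3 - 0)/5.1 = 0
  Node 4: (V_4 - 0)/24000 + (V_4 - V_1)/10000 + (V_4 - 10)/82 + (V_4 - V_5)/56 = 0
  Node 5: (V_5 - V_3)/390 + (V_5 - 10)/110 + (V_5 - V_4)/56 = 0
Collecting terms (coefficients in siemens):
  0.02336·V_1 - 0.02326·V_3 - 0.0001·V_4 = 0
  0.2761·V_2 - 0.01961·V_3 = 2.564
  0.2415·V_3 - 0.02326·V_1 - 0.01961·V_2 - 0.002564·V_5 = 0
  0.03019·V_4 - 0.0001·V_1 - 0.01786·V_5 = 0.122
  0.02951·V_5 - 0.002564·V_3 - 0.01786·V_4 = 0.09091
Solving these 5 simultaneous equations (Gaussian elimination) gives:
  V_1 = 0.9822 V, V_2 = 9.355 V, V_3 = 0.9468 V, V_4 = 9.208 V
  V_5 = 8.734 V
I_R10 = (V_2 - V_6)/R10 = (9.355 - 0)/18000 = 0.0005197 A
|I_R10| = 0.0005197 A

Final answer: |I_R10| = 0.0005197 A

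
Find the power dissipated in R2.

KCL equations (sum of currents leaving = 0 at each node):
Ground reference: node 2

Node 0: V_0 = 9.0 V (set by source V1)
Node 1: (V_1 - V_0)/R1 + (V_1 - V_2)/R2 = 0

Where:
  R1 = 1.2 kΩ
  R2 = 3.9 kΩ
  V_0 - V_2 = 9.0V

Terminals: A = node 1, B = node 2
Nodal analysis, taking node 2 as the 0 V reference.
Source V1 fixes V_0 = 9 V.
KCL at each unknown node (sum of currents leaving = 0; resistances in Ω):
  Node 1: (V_1 - 9)/1200 + (V_1 - 0)/3900 = 0
Collecting terms: 0.00109 × V_1 = 0.0075  =>  V_1 = 6.882 V
I_R2 = (V_1 - V_2)/R2 = (6.882 - 0)/3900 = 0.001765 A
P_R2 = I_R2² × R2 = (0.001765)² × 3900 = 0.01215 W

Final answer: 0.01215 W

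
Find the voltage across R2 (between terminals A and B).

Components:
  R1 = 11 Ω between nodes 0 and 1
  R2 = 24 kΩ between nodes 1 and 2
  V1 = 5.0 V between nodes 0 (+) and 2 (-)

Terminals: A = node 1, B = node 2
R1 and R2 are in series across V1 (node 0 → node 1 → node 2), and the output A–B is taken across R2, so this is a voltage divider.
Series current: I = V1/(R1 + R2) = 5/(11 + 24000) = 5/24010 = 0.0002082 A
V_R2 = I × R2 = V1 × R2/(R1 + R2) = 5 × 24000/24010 = 4.998 V

Final answer: 4.998 V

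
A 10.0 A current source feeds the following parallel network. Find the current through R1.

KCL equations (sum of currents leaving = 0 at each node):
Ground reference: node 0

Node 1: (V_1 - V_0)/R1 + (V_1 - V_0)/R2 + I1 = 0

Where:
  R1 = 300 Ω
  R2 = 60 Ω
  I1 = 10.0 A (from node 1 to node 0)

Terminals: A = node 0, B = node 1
All resistors sit directly between nodes 0 and 1, so they are in parallel and share one voltage V; the full source current 10 A splits among them.
1/R_par = 1/300 + 1/60 = 0.02 S  =>  R_par = 50 Ω
V = I × R_par = 10 × 50 = 500 V
I_R1 = V/R1 = 500/300 = 1.667 A

Final answer: 1.667 A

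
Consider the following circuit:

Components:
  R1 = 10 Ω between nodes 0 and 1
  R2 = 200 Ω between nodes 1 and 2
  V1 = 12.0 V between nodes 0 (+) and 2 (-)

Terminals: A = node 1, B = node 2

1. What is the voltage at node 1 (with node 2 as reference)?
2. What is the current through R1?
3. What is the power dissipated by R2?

Nodal analysis, taking node 2 as the 0 V reference.
Source V1 fixes V_0 = 12 V.
KCL at each unknown node (sum of currents leaving = 0; resistances in Ω):
  Node 1: (V_1 - 12)/10 + (V_1 - 0)/200 = 0
Collecting terms: 0.105 × V_1 = 1.2  =>  V_1 = 11.43 V
Part 1:
  Read off the nodal solution: V_1 = 11.43 V
Part 2:
  I_R1 = (V_0 - V_1)/R1 = (12 - 11.43)/10 = 0.05714 A
  Magnitude: I_R1 = 0.05714 A
Part 3:
  I_R2 = (V_1 - V_2)/R2 = (11.43 - 0)/200 = 0.05714 A
  P_R2 = I_R2² × R2 = (0.05714)² × 200 = 0.6531 W

Final answers:
1. V_1 = 11.43 V
2. I_R1 = 0.05714 A
3. P_R2 = 0.6531 W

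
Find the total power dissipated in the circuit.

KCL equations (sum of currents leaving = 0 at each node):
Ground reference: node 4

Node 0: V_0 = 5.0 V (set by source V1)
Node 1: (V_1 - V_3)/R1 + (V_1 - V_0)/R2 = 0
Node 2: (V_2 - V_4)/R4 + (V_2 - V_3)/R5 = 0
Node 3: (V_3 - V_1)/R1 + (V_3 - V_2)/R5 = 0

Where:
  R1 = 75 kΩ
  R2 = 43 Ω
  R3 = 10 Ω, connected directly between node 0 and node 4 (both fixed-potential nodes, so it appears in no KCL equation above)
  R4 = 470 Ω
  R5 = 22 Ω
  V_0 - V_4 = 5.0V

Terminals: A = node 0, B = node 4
Nodal analysis, taking node 4 as the 0 V reference.
Source V1 fixes V_0 = 5 V.
KCL at each unknown node (sum of currents leaving = 0; resistances in Ω):
  Node 1: (V_1 - V_3)/75000 + (V_1 - 5)/43 = 0
  Node 2: (V_2 - 0)/470 + (V_2 - V_3)/22 = 0
  Node 3: (V_3 - V_1)/75000 + (V_3 - V_2)/22 = 0
Collecting terms (coefficients in siemens):
  0.02327·V_1 - 0.00001333·V_3 = 0.1163
  0.04758·V_2 - 0.04545·V_3 = 0
  0.04547·V_3 - 0.00001333·V_1 - 0.04545·V_2 = 0
Solving these 3 simultaneous equations (Gaussian elimination) gives:
  V_1 = 4.997 V, V_2 = 0.03111 V, V_3 = 0.03257 V
Power in each resistor, P = (ΔV)²/R:
  P_R1 = (4.997 - 0.03257)²/75000 = 0.0003286 W
  P_R2 = (5 - 4.997)²/43 = 0.0000001884 W
  P_R3 = (5 - 0)²/10 = 2.5 W
  P_R4 = (0.03111 - 0)²/470 = 0.000002059 W
  P_R5 = (0.03111 - 0.03257)²/22 = 0.0000000964 W
P_total = P_R1 + P_R2 + P_R3 + P_R4 + P_R5 = 2.5 W

Final answer: 2.5 W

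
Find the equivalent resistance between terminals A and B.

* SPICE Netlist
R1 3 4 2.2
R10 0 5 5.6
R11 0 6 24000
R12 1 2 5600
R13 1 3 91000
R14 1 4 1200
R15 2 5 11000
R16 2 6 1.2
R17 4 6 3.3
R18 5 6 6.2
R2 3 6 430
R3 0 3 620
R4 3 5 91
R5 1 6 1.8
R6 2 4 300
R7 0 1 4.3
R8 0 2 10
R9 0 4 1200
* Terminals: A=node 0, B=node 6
The network is not a plain series/parallel combination. Inject a 1 A test current into terminal A (node 0) and return it from terminal B (node 6); then R_eq = V_A / (1 A).
Nodal analysis, taking node 6 as the 0 V reference.
Current source I_test pushes 1 A into node 0 and draws it out of node 6.
KCL at each unknown node (sum of currents leaving = 0; resistances in Ω):
  Node 0: (V_0 - V_3)/620 + (V_0 - V_1)/4.3 + (V_0 - V_2)/10 + (V_0 - V_4)/1200 + (V_0 - V_5)/5.6 + (V_0 - 0)/24000 - 1 = 0
  Node 1: (V_1 - V_0)/4.3 + (V_1 - 0)/1.8 + (V_1 - V_2)/5600 + (V_1 - V_3)/91000 + (V_1 - V_4)/1200 = 0
  Node 2: (V_2 - V_0)/10 + (V_2 - V_1)/5600 + (V_2 - V_4)/300 + (V_2 - V_5)/11000 + (V_2 - 0)/1.2 = 0
  Node 3: (V_3 - V_0)/620 + (V_3 - V_1)/91000 + (V_3 - V_4)/2.2 + (V_3 - 0)/430 + (V_3 - V_5)/91 = 0
  Node 4: (V_4 - V_0)/1200 + (V_4 - V_1)/1200 + (V_4 - V_2)/300 + (V_4 - V_3)/2.2 + (V_4 - 0)/3.3 = 0
  Node 5: (V_5 - V_0)/5.6 + (V_5 - V_2)/11000 + (V_5 - V_3)/91 + (V_5 - 0)/6.2 = 0
Collecting terms (coefficients in siemens):
  0.5136·V_0 - 0.2326·V_1 - 0.1·V_2 - 0.001613·V_3 - 0.0008333·V_4 - 0.1786·V_5 = 1
  0.7891·V_1 - 0.2326·V_0 - 0.0001786·V_2 - 0.00001099·V_3 - 0.0008333·V_4 = 0
  0.9369·V_2 - 0.1·V_0 - 0.0001786·V_1 - 0.003333·V_4 - 0.00009091·V_5 = 0
  0.4695·V_3 - 0.001613·V_0 - 0.00001099·V_1 - 0.4545·V_4 - 0.01099·V_5 = 0
  0.7626·V_4 - 0.0008333·V_0 - 0.0008333·V_1 - 0.003333·V_2 - 0.4545·V_3 = 0
  0.3509·V_5 - 0.1786·V_0 - 0.00009091·V_2 - 0.01099·V_3 = 0
Solving these 6 simultaneous equations (Gaussian elimination) gives:
  V_0 = 2.914 V, V_1 = 0.8588 V, V_2 = 0.3116 V, V_3 = 0.1185 V
  V_4 = 0.07615 V, V_5 = 1.486 V
R_eq = V_0 / 1 A = 2.914 Ω

Final answer: 2.914 Ω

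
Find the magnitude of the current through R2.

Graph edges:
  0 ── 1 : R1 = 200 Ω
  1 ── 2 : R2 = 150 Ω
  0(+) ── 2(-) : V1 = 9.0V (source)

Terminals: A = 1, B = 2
Nodal analysis, taking node 2 as the 0 V reference.
Source V1 fixes V_0 = 9 V.
KCL at each unknown node (sum of currents leaving = 0; resistances in Ω):
  Node 1: (V_1 - 9)/200 + (V_1 - 0)/150 = 0
Collecting terms: 0.01167 × V_1 = 0.045  =>  V_1 = 3.857 V
I_R2 = (V_1 - V_2)/R2 = (3.857 - 0)/150 = 0.02571 A
|I_R2| = 0.02571 A

Final answer: |I_R2| = 0.02571 A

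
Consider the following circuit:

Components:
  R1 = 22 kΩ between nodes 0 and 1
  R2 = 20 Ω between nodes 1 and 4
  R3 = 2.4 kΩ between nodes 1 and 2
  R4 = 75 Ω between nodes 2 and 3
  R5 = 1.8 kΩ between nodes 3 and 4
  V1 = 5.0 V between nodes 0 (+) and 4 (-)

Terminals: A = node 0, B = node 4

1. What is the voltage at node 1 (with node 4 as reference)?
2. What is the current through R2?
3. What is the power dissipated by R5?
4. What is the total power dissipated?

Nodal analysis, taking node 4 as the 0 V reference.
Source V1 fixes V_0 = 5 V.
KCL at each unknown node (sum of currents leaving = 0; resistances in Ω):
  Node 1: (V_1 - 5)/22000 + (V_1 - 0)/20 + (V_1 - V_2)/2400 = 0
  Node 2: (V_2 - V_1)/2400 + (V_2 - V_3)/75 = 0
  Node 3: (V_3 - V_2)/75 + (V_3 - 0)/1800 = 0
Collecting terms (coefficients in siemens):
  0.05046·V_1 - 0.0004167·V_2 = 0.0002273
  0.01375·V_2 - 0.0004167·V_1 - 0.01333·V_3 = 0
  0.01389·V_3 - 0.01333·V_2 = 0
Solving these 3 simultaneous equations (Gaussian elimination) gives:
  V_1 = 0.00452 V, V_2 = 0.001983 V, V_3 = 0.001903 V
Part 1:
  Read off the nodal solution: V_1 = 0.00452 V
Part 2:
  I_R2 = (V_1 - V_4)/R2 = (0.00452 - 0)/20 = 0.000226 A
  Magnitude: I_R2 = 0.000226 A
Part 3:
  I_R5 = (V_3 - V_4)/R5 = (0.001903 - 0)/1800 = 0.000001057 A
  P_R5 = I_R5² × R5 = (0.000001057)² × 1800 = 0.000000002012 W
Part 4:
  Power in each resistor, P = (ΔV)²/R:
    P_R1 = (5 - 0.00452)²/22000 = 0.001134 W
    P_R2 = (0.00452 - 0)²/20 = 0.000001022 W
    P_R3 = (0.00452 - 0.001983)²/2400 = 0.000000002683 W
    P_R4 = (0.001983 - 0.001903)²/75 = 0.00000000008385 W
    P_R5 = (0.001903 - 0)²/1800 = 0.000000002012 W
  P_total = P_R1 + P_R2 + P_R3 + P_R4 + P_R5 = 0.001135 W

Final answers:
1. V_1 = 0.00452 V
2. I_R2 = 0.000226 A
3. P_R5 = 2.012e-09 W
4. P_total = 0.001135 W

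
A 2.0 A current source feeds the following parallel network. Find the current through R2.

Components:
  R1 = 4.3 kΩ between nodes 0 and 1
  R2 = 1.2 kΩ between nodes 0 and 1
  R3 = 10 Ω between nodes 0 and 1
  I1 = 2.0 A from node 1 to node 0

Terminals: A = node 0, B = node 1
All resistors sit directly between nodes 0 and 1, so they are in parallel and share one voltage V; the full source current 2 A splits among them.
1/R_par = 1/4300 + 1/1200 + 1/10 = 0.1011 S  =>  R_par = 9.895 Ω
V = I × R_par = 2 × 9.895 = 19.79 V
I_R2 = V/R2 = 19.79/1200 = 0.01649 A

Final answer: 0.01649 A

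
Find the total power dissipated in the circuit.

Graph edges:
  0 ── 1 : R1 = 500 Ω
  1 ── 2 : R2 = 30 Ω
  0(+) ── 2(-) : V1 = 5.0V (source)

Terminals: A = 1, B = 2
Nodal analysis, taking node 2 as the 0 V reference.
Source V1 fixes V_0 = 5 V.
KCL at each unknown node (sum of currents leaving = 0; resistances in Ω):
  Node 1: (V_1 - 5)/500 + (V_1 - 0)/30 = 0
Collecting terms: 0.03533 × V_1 = 0.01  =>  V_1 = 0.283 V
Power in each resistor, P = (ΔV)²/R:
  P_R1 = (5 - 0.283)²/500 = 0.0445 W
  P_R2 = (0.283 - 0)²/30 = 0.00267 W
P_total = P_R1 + P_R2 = 0.04717 W

Final answer: 0.04717 W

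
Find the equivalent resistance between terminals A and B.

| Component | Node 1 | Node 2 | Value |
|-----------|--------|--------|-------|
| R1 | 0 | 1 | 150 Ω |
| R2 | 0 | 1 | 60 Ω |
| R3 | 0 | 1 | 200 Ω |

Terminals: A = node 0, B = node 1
Reduce the network between node 0 (A) and node 1 (B) by series/parallel combination:
  Rp1 = R1 ‖ R2 ‖ R3 (parallel, all between nodes 0 and 1) = 1/(1/150 + 1/60 + 1/200) = 35.29 Ω
R_eq = 35.29 Ω

Final answer: 35.29 Ω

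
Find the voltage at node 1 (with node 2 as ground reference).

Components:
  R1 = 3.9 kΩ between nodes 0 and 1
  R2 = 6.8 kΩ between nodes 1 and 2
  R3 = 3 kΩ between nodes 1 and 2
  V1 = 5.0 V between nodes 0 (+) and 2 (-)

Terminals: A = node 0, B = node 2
Nodal analysis, taking node 2 as the 0 V reference.
Source V1 fixes V_0 = 5 V.
KCL at each unknown node (sum of currents leaving = 0; resistances in Ω):
  Node 1: (V_1 - 5)/3900 + (V_1 - 0)/6800 + (V_1 - 0)/3000 = 0
Collecting terms: 0.0007368 × V_1 = 0.001282  =>  V_1 = 1.74 V
The requested potential is V_1 = 1.74 V.

Final answer: V_1 = 1.74 V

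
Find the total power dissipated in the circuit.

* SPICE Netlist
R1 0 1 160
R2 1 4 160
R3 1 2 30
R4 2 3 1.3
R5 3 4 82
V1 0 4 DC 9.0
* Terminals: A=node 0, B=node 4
Nodal analysis, taking node 4 as the 0 V reference.
Source V1 fixes V_0 = 9 V.
KCL at each unknown node (sum of currents leaving = 0; resistances in Ω):
  Node 1: (V_1 - 9)/160 + (V_1 - 0)/160 + (V_1 - V_2)/30 = 0
  Node 2: (V_2 - V_1)/30 + (V_2 - V_3)/1.3 = 0
  Node 3: (V_3 - V_2)/1.3 + (V_3 - 0)/82 = 0
Collecting terms (coefficients in siemens):
  0.04583·V_1 - 0.03333·V_2 = 0.05625
  0.8026·V_2 - 0.03333·V_1 - 0.7692·V_3 = 0
  0.7814·V_3 - 0.7692·V_2 = 0
Solving these 3 simultaneous equations (Gaussian elimination) gives:
  V_1 = 2.638 V, V_2 = 1.939 V, V_3 = 1.909 V
Power in each resistor, P = (ΔV)²/R:
  P_R1 = (9 - 2.638)²/160 = 0.253 W
  P_R2 = (2.638 - 0)²/160 = 0.04348 W
  P_R3 = (2.638 - 1.939)²/30 = 0.01626 W
  P_R4 = (1.939 - 1.909)²/1.3 = 0.0007045 W
  P_R5 = (1.909 - 0)²/82 = 0.04444 W
P_total = P_R1 + P_R2 + P_R3 + P_R4 + P_R5 = 0.3579 W

Final answer: 0.3579 W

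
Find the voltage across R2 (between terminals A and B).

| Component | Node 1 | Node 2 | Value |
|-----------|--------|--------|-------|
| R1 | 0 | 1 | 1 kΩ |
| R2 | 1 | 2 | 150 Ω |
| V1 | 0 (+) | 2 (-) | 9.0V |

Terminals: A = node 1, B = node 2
R1 and R2 are in series across V1 (node 0 → node 1 → node 2), and the output A–B is taken across R2, so this is a voltage divider.
Series current: I = V1/(R1 + R2) = 9/(1000 + 150) = 9/1150 = 0.007826 A
V_R2 = I × R2 = V1 × R2/(R1 + R2) = 9 × 150/1150 = 1.174 V

Final answer: 1.174 V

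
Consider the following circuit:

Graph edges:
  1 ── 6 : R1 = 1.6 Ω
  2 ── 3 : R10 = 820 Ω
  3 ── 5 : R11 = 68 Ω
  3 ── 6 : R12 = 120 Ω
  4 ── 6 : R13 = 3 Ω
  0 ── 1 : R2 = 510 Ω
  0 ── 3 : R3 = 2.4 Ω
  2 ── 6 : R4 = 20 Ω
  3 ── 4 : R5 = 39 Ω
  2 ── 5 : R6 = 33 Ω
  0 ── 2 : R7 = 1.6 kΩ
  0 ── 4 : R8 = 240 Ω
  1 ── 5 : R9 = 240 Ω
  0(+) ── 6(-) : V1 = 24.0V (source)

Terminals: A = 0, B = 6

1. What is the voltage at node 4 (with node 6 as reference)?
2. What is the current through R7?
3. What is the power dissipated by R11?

Nodal analysis, taking node 6 as the 0 V reference.
Source V1 fixes V_0 = 24 V.
KCL at each unknown node (sum of currents leaving = 0; resistances in Ω):
  Node 1: (V_1 - 0)/1.6 + (V_1 - 24)/510 + (V_1 - V_5)/240 = 0
  Node 2: (V_2 - 0)/20 + (V_2 - V_5)/33 + (V_2 - 24)/1600 + (V_2 - V_3)/820 = 0
  Node 3: (V_3 - 24)/2.4 + (V_3 - V_4)/39 + (V_3 - V_2)/820 + (V_3 - V_5)/68 + (V_3 - 0)/120 = 0
  Node 4: (V_4 - V_3)/39 + (V_4 - 24)/240 + (V_4 - 0)/3 = 0
  Node 5: (V_5 - V_2)/33 + (V_5 - V_1)/240 + (V_5 - V_3)/68 = 0
Collecting terms (coefficients in siemens):
  0.6311·V_1 - 0.004167·V_5 = 0.04706
  0.08215·V_2 - 0.00122·V_3 - 0.0303·V_5 = 0.015
  0.4666·V_3 - 0.00122·V_2 - 0.02564·V_4 - 0.01471·V_5 = 10
  0.3631·V_4 - 0.02564·V_3 = 0.1
  0.04918·V_5 - 0.004167·V_1 - 0.0303·V_2 - 0.01471·V_3 = 0
Solving these 5 simultaneous equations (Gaussian elimination) gives:
  V_1 = 0.1331 V, V_2 = 3.776 V, V_3 = 21.82 V, V_4 = 1.816 V
  V_5 = 8.864 V
Part 1:
  Read off the nodal solution: V_4 = 1.816 V
Part 2:
  I_R7 = (V_0 - V_2)/R7 = (24 - 3.776)/1600 = 0.01264 A
  Magnitude: I_R7 = 0.01264 A
Part 3:
  I_R11 = (V_3 - V_5)/R11 = (21.82 - 8.864)/68 = 0.1906 A
  P_R11 = I_R11² × R11 = (0.1906)² × 68 = 2.469 W

Final answers:
1. V_4 = 1.816 V
2. I_R7 = 0.01264 A
3. P_R11 = 2.469 W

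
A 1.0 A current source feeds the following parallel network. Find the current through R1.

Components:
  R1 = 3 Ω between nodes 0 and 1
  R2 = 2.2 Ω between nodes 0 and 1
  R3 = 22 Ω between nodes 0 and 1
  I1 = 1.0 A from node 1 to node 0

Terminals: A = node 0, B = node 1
All resistors sit directly between nodes 0 and 1, so they are in parallel and share one voltage V; the full source current 1 A splits among them.
1/R_par = 1/3 + 1/2.2 + 1/22 = 0.8333 S  =>  R_par = 1.2 Ω
V = I × R_par = 1 × 1.2 = 1.2 V
I_R1 = V/R1 = 1.2/3 = 0.4 A

Final answer: 0.4 A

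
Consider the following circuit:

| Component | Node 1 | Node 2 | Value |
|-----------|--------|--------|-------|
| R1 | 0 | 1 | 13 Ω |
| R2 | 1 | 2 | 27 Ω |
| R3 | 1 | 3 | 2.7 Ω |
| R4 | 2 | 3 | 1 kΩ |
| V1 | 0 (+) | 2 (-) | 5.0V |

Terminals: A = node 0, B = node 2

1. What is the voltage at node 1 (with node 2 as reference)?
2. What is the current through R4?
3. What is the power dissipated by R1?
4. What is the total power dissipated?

Nodal analysis, taking node 2 as the 0 V reference.
Source V1 fixes V_0 = 5 V.
KCL at each unknown node (sum of currents leaving = 0; resistances in Ω):
  Node 1: (V_1 - 5)/13 + (V_1 - 0)/27 + (V_1 - V_3)/2.7 = 0
  Node 3: (V_3 - V_1)/2.7 + (V_3 - 0)/1000 = 0
Collecting terms (coefficients in siemens):
  0.4843·V_1 - 0.3704·V_3 = 0.3846
  0.3714·V_3 - 0.3704·V_1 = 0
Determinant D = (0.4843)(0.3714) - (-0.3704)(-0.3704) = 0.04269
V_1 = [(0.3846)(0.3714) - (-0.3704)(0)]/D = 3.346 V
V_3 = [(0.4843)(0) - (0.3846)(-0.3704)]/D = 3.337 V
Part 1:
  Read off the nodal solution: V_1 = 3.346 V
Part 2:
  I_R4 = (V_2 - V_3)/R4 = (0 - 3.337)/1000 = -0.003337 A
  Magnitude: I_R4 = 0.003337 A
Part 3:
  I_R1 = (V_0 - V_1)/R1 = (5 - 3.346)/13 = 0.1273 A
  P_R1 = I_R1² × R1 = (0.1273)² × 13 = 0.2105 W
Part 4:
  Power in each resistor, P = (ΔV)²/R:
    P_R1 = (5 - 3.346)²/13 = 0.2105 W
    P_R2 = (3.346 - 0)²/27 = 0.4146 W
    P_R3 = (3.346 - 3.337)²/2.7 = 0.00003006 W
    P_R4 = (0 - 3.337)²/1000 = 0.01113 W
  P_total = P_R1 + P_R2 + P_R3 + P_R4 = 0.6363 W

Final answers:
1. V_1 = 3.346 V
2. I_R4 = 0.003337 A
3. P_R1 = 0.2105 W
4. P_total = 0.6363 W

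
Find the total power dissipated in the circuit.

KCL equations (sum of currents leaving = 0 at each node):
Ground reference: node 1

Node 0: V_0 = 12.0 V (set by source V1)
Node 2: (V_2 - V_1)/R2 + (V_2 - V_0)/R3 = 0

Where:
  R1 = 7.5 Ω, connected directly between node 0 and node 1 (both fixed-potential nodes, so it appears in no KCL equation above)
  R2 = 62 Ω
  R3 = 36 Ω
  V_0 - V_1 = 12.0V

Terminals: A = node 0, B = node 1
Nodal analysis, taking node 1 as the 0 V reference.
Source V1 fixes V_0 = 12 V.
KCL at each unknown node (sum of currents leaving = 0; resistances in Ω):
  Node 2: (V_2 - 0)/62 + (V_2 - 12)/36 = 0
Collecting terms: 0.04391 × V_2 = 0.3333  =>  V_2 = 7.592 V
Power in each resistor, P = (ΔV)²/R:
  P_R1 = (12 - 0)²/7.5 = 19.2 W
  P_R2 = (0 - 7.592)²/62 = 0.9296 W
  P_R3 = (12 - 7.592)²/36 = 0.5398 W
P_total = P_R1 + P_R2 + P_R3 = 20.67 W

Final answer: 20.67 W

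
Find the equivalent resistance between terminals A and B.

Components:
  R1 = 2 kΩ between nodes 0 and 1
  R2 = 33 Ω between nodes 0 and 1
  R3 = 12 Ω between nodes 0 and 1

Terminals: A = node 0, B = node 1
Reduce the network between node 0 (A) and node 1 (B) by series/parallel combination:
  Rp1 = R1 ‖ R2 ‖ R3 (parallel, all between nodes 0 and 1) = 1/(1/2000 + 1/33 + 1/12) = 8.761 Ω
R_eq = 8.761 Ω

Final answer: 8.761 Ω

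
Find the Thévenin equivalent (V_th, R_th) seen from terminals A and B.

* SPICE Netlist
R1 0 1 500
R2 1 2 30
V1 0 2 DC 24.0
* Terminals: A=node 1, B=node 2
Step 1 — V_th is the open-circuit voltage V_A - V_B (nothing connected across the terminals).
Nodal analysis, taking node 2 as the 0 V reference.
Source V1 fixes V_0 = 24 V.
KCL at each unknown node (sum of currents leaving = 0; resistances in Ω):
  Node 1: (V_1 - 24)/500 + (V_1 - 0)/30 = 0
Collecting terms: 0.03533 × V_1 = 0.048  =>  V_1 = 1.358 V
V_th = V_1 - V_2 = 1.358 - 0 = 1.358 V
Step 2 — R_th: zero the source — replace V1 by a short circuit (node 2 merges into node 0) — and find the resistance seen between A (node 1) and B (node 0).
Reduce the network between node 1 (A) and node 0 (B) by series/parallel combination:
  Rp1 = R1 ‖ R2 (parallel, both between nodes 0 and 1) = 1/(1/500 + 1/30) = 28.3 Ω
R_th = 28.3 Ω

Final answer: V_th = 1.358 V, R_th = 28.3 Ω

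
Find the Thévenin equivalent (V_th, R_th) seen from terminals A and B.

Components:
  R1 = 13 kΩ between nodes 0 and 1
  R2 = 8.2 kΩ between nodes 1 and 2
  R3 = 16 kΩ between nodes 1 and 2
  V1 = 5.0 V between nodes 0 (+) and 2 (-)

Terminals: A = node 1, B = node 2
Step 1 — V_th is the open-circuit voltage V_A - V_B (nothing connected across the terminals).
Nodal analysis, taking node 2 as the 0 V reference.
Source V1 fixes V_0 = 5 V.
KCL at each unknown node (sum of currents leaving = 0; resistances in Ω):
  Node 1: (V_1 - 5)/13000 + (V_1 - 0)/8200 + (V_1 - 0)/16000 = 0
Collecting terms: 0.0002614 × V_1 = 0.0003846  =>  V_1 = 1.472 V
V_th = V_1 - V_2 = 1.472 - 0 = 1.472 V
Step 2 — R_th: zero the source — replace V1 by a short circuit (node 2 merges into node 0) — and find the resistance seen between A (node 1) and B (node 0).
Reduce the network between node 1 (A) and node 0 (B) by series/parallel combination:
  Rp1 = R1 ‖ R2 ‖ R3 (parallel, all between nodes 0 and 1) = 1/(1/13000 + 1/8200 + 1/16000) = 3826 Ω
R_th = 3.826 kΩ

Final answer: V_th = 1.472 V, R_th = 3.826 kΩ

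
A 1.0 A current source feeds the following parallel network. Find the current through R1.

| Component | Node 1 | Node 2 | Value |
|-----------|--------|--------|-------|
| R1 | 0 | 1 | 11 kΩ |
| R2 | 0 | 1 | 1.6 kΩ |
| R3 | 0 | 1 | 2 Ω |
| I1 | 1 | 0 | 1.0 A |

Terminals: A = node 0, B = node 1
All resistors sit directly between nodes 0 and 1, so they are in parallel and share one voltage V; the full source current 1 A splits among them.
1/R_par = 1/11000 + 1/1600 + 1/2 = 0.5007 S  =>  R_par = 1.997 Ω
V = I × R_par = 1 × 1.997 = 1.997 V
I_R1 = V/R1 = 1.997/11000 = 0.0001816 A

Final answer: 0.0001816 A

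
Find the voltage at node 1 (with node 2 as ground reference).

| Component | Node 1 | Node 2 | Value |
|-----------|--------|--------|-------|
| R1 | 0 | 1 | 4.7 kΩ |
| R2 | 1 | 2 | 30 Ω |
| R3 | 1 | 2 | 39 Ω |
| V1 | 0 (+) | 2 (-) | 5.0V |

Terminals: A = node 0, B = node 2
Nodal analysis, taking node 2 as the 0 V reference.
Source V1 fixes V_0 = 5 V.
KCL at each unknown node (sum of currents leaving = 0; resistances in Ω):
  Node 1: (V_1 - 5)/4700 + (V_1 - 0)/30 + (V_1 - 0)/39 = 0
Collecting terms: 0.05919 × V_1 = 0.001064  =>  V_1 = 0.01797 V
The requested potential is V_1 = 0.01797 V.

Final answer: V_1 = 0.01797 V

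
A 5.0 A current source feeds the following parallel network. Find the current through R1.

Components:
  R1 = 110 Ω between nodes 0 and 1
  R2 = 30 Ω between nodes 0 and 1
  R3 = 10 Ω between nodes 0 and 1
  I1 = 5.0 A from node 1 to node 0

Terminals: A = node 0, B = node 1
All resistors sit directly between nodes 0 and 1, so they are in parallel and share one voltage V; the full source current 5 A splits among them.
1/R_par = 1/110 + 1/30 + 1/10 = 0.1424 S  =>  R_par = 7.021 Ω
V = I × R_par = 5 × 7.021 = 35.11 V
I_R1 = V/R1 = 35.11/110 = 0.3191 A

Final answer: 0.3191 A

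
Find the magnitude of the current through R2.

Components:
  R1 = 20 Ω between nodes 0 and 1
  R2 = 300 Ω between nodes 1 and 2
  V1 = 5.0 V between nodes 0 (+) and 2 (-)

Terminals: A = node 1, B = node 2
Nodal analysis, taking node 2 as the 0 V reference.
Source V1 fixes V_0 = 5 V.
KCL at each unknown node (sum of currents leaving = 0; resistances in Ω):
  Node 1: (V_1 - 5)/20 + (V_1 - 0)/300 = 0
Collecting terms: 0.05333 × V_1 = 0.25  =>  V_1 = 4.688 V
I_R2 = (V_1 - V_2)/R2 = (4.688 - 0)/300 = 0.01562 A
|I_R2| = 0.01562 A

Final answer: |I_R2| = 0.01562 A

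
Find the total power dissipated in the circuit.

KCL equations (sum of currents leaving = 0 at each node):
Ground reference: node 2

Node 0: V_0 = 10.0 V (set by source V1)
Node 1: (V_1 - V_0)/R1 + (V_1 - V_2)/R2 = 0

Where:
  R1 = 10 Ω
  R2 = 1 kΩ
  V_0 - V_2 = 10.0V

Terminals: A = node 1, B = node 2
Nodal analysis, taking node 2 as the 0 V reference.
Source V1 fixes V_0 = 10 V.
KCL at each unknown node (sum of currents leaving = 0; resistances in Ω):
  Node 1: (V_1 - 10)/10 + (V_1 - 0)/1000 = 0
Collecting terms: 0.101 × V_1 = 1  =>  V_1 = 9.901 V
Power in each resistor, P = (ΔV)²/R:
  P_R1 = (10 - 9.901)²/10 = 0.0009803 W
  P_R2 = (9.901 - 0)²/1000 = 0.09803 W
P_total = P_R1 + P_R2 = 0.09901 W

Final answer: 0.09901 W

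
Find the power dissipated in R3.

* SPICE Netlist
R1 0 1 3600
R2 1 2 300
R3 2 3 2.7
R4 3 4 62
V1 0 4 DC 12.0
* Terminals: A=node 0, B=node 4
Nodal analysis, taking node 4 as the 0 V reference.
Source V1 fixes V_0 = 12 V.
KCL at each unknown node (sum of currents leaving = 0; resistances in Ω):
  Node 1: (V_1 - 12)/3600 + (V_1 - V_2)/300 = 0
  Node 2: (V_2 - V_1)/300 + (V_2 - V_3)/2.7 = 0
  Node 3: (V_3 - V_2)/2.7 + (V_3 - 0)/62 = 0
Collecting terms (coefficients in siemens):
  0.003611·V_1 - 0.003333·V_2 = 0.003333
  0.3737·V_2 - 0.003333·V_1 - 0.3704·V_3 = 0
  0.3865·V_3 - 0.3704·V_2 = 0
Solving these 3 simultaneous equations (Gaussian elimination) gives:
  V_1 = 1.104 V, V_2 = 0.1958 V, V_3 = 0.1877 V
I_R3 = (V_2 - V_3)/R3 = (0.1958 - 0.1877)/2.7 = 0.003027 A
P_R3 = I_R3² × R3 = (0.003027)² × 2.7 = 0.00002473 W

Final answer: 2.473e-05 W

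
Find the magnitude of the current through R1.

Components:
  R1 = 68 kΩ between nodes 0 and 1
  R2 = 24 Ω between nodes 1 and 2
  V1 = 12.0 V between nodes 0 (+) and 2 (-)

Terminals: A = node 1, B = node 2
Nodal analysis, taking node 2 as the 0 V reference.
Source V1 fixes V_0 = 12 V.
KCL at each unknown node (sum of currents leaving = 0; resistances in Ω):
  Node 1: (V_1 - 12)/68000 + (V_1 - 0)/24 = 0
Collecting terms: 0.04168 × V_1 = 0.0001765  =>  V_1 = 0.004234 V
I_R1 = (V_0 - V_1)/R1 = (12 - 0.004234)/68000 = 0.0001764 A
|I_R1| = 0.0001764 A

Final answer: |I_R1| = 0.0001764 A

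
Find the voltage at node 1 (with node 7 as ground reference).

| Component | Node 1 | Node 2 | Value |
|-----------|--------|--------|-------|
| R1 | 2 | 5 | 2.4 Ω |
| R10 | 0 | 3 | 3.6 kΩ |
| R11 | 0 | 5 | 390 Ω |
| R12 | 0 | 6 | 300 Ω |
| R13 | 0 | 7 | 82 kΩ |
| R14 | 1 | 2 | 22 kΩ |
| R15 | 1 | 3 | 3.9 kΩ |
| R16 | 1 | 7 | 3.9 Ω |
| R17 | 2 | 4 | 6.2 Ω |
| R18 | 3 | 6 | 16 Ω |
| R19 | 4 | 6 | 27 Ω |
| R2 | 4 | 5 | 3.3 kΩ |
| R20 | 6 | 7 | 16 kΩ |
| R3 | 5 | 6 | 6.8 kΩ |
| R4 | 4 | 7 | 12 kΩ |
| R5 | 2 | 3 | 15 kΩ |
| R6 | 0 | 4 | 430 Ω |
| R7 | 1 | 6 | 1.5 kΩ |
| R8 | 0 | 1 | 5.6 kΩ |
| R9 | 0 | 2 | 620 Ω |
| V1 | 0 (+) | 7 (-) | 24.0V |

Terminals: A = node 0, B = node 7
Nodal analysis, taking node 7 as the 0 V reference.
Source V1 fixes V_0 = 24 V.
KCL at each unknown node (sum of currents leaving = 0; resistances in Ω):
  Node 1: (V_1 - V_6)/1500 + (V_1 - 24)/5600 + (V_1 - V_2)/22000 + (V_1 - V_3)/3900 + (V_1 - 0)/3.9 = 0
  Node 2: (V_2 - V_5)/2.4 + (V_2 - V_3)/15000 + (V_2 - 24)/620 + (V_2 - V_1)/22000 + (V_2 - V_4)/6.2 = 0
  Node 3: (V_3 - V_2)/15000 + (V_3 - 24)/3600 + (V_3 - V_1)/3900 + (V_3 - V_6)/16 = 0
  Node 4: (V_4 - V_5)/3300 + (V_4 - 0)/12000 + (V_4 - 24)/430 + (V_4 - V_2)/6.2 + (V_4 - V_6)/27 = 0
  Node 5: (V_5 - V_2)/2.4 + (V_5 - V_4)/3300 + (V_5 - V_6)/6800 + (V_5 - 24)/390 = 0
  Node 6: (V_6 - V_5)/6800 + (V_6 - V_1)/1500 + (V_6 - 24)/300 + (V_6 - V_3)/16 + (V_6 - V_4)/27 + (V_6 - 0)/16000 = 0
Collecting terms (coefficients in siemens):
  0.2576·V_1 - 0.00004545·V_2 - 0.0002564·V_3 - 0.0006667·V_6 = 0.004286
  0.5797·V_2 - 0.00004545·V_1 - 0.00006667·V_3 - 0.1613·V_4 - 0.4167·V_5 = 0.03871
  0.0631·V_3 - 0.0002564·V_1 - 0.00006667·V_2 - 0.0625·V_6 = 0.006667
  0.201·V_4 - 0.1613·V_2 - 0.000303·V_5 - 0.03704·V_6 = 0.05581
  0.4197·V_5 - 0.4167·V_2 - 0.000303·V_4 - 0.0001471·V_6 = 0.06154
  0.1037·V_6 - 0.0006667·V_1 - 0.0625·V_3 - 0.03704·V_4 - 0.0001471·V_5 = 0.08
Solving these 6 simultaneous equations (Gaussian elimination) gives:
  V_1 = 0.09719 V, V_2 = 21.79 V, V_3 = 21.35 V, V_4 = 21.74 V
  V_5 = 21.8 V, V_6 = 21.42 V
The requested potential is V_1 = 0.09719 V.

Final answer: V_1 = 0.09719 V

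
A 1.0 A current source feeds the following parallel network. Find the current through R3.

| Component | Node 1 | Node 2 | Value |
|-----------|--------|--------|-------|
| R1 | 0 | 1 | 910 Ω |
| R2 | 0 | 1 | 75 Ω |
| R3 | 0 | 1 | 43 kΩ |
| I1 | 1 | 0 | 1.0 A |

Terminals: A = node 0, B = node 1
All resistors sit directly between nodes 0 and 1, so they are in parallel and share one voltage V; the full source current 1 A splits among them.
1/R_par = 1/910 + 1/75 + 1/43000 = 0.01446 S  =>  R_par = 69.18 Ω
V = I × R_par = 1 × 69.18 = 69.18 V
I_R3 = V/R3 = 69.18/43000 = 0.001609 A

Final answer: 0.001609 A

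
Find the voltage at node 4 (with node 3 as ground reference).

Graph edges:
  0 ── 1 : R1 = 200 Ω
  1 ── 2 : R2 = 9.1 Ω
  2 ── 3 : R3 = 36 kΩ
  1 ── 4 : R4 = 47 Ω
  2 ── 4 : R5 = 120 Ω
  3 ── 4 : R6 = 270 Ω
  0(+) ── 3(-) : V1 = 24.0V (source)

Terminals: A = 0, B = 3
Nodal analysis, taking node 3 as the 0 V reference.
Source V1 fixes V_0 = 24 V.
KCL at each unknown node (sum of currents leaving = 0; resistances in Ω):
  Node 1: (V_1 - 24)/200 + (V_1 - V_2)/9.1 + (V_1 - V_4)/47 = 0
  Node 2: (V_2 - V_1)/9.1 + (V_2 - 0)/36000 + (V_2 - V_4)/120 = 0
  Node 4: (V_4 - V_1)/47 + (V_4 - V_2)/120 + (V_4 - 0)/270 = 0
Collecting terms (coefficients in siemens):
  0.1362·V_1 - 0.1099·V_2 - 0.02128·V_4 = 0.12
  0.1183·V_2 - 0.1099·V_1 - 0.008333·V_4 = 0
  0.03331·V_4 - 0.02128·V_1 - 0.008333·V_2 = 0
Solving these 3 simultaneous equations (Gaussian elimination) gives:
  V_1 = 14.44 V, V_2 = 14.32 V, V_4 = 12.8 V
The requested potential is V_4 = 12.8 V.

Final answer: V_4 = 12.8 V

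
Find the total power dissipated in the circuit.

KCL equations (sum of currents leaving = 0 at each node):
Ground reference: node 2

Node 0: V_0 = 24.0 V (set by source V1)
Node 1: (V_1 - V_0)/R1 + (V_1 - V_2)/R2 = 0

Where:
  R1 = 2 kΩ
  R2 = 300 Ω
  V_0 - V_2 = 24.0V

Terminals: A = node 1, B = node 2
Nodal analysis, taking node 2 as the 0 V reference.
Source V1 fixes V_0 = 24 V.
KCL at each unknown node (sum of currents leaving = 0; resistances in Ω):
  Node 1: (V_1 - 24)/2000 + (V_1 - 0)/300 = 0
Collecting terms: 0.003833 × V_1 = 0.012  =>  V_1 = 3.13 V
Power in each resistor, P = (ΔV)²/R:
  P_R1 = (24 - 3.13)²/2000 = 0.2178 W
  P_R2 = (3.13 - 0)²/300 = 0.03267 W
P_total = P_R1 + P_R2 = 0.2504 W

Final answer: 0.2504 W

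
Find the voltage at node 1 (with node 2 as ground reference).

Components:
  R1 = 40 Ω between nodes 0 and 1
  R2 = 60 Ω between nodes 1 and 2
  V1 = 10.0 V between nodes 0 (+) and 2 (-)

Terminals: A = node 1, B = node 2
Nodal analysis, taking node 2 as the 0 V reference.
Source V1 fixes V_0 = 10 V.
KCL at each unknown node (sum of currents leaving = 0; resistances in Ω):
  Node 1: (V_1 - 10)/40 + (V_1 - 0)/60 = 0
Collecting terms: 0.04167 × V_1 = 0.25  =>  V_1 = 6 V
The requested potential is V_1 = 6 V.

Final answer: V_1 = 6 V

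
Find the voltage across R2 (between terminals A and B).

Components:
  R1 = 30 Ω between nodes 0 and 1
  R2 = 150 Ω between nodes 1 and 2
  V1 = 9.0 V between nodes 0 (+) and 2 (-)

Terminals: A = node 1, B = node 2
R1 and R2 are in series across V1 (node 0 → node 1 → node 2), and the output A–B is taken across R2, so this is a voltage divider.
Series current: I = V1/(R1 + R2) = 9/(30 + 150) = 9/180 = 0.05 A
V_R2 = I × R2 = V1 × R2/(R1 + R2) = 9 × 150/180 = 7.5 V

Final answer: 7.5 V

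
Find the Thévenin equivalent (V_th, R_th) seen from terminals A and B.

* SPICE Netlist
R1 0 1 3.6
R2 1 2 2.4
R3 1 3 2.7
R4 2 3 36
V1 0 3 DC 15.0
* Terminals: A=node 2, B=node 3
Step 1 — V_th is the open-circuit voltage V_A - V_B (nothing connected across the terminals).
Nodal analysis, taking node 3 as the 0 V reference.
Source V1 fixes V_0 = 15 V.
KCL at each unknown node (sum of currents leaving = 0; resistances in Ω):
  Node 1: (V_1 - 15)/3.6 + (V_1 - V_2)/2.4 + (V_1 - 0)/2.7 = 0
  Node 2: (V_2 - V_1)/2.4 + (V_2 - 0)/36 = 0
Collecting terms (coefficients in siemens):
  1.065·V_1 - 0.4167·V_2 = 4.167
  0.4444·V_2 - 0.4167·V_1 = 0
Determinant D = (1.065)(0.4444) - (-0.4167)(-0.4167) = 0.2996
V_1 = [(4.167)(0.4444) - (-0.4167)(0)]/D = 6.18 V
V_2 = [(1.065)(0) - (4.167)(-0.4167)]/D = 5.794 V
V_th = V_2 - V_3 = 5.794 - 0 = 5.794 V
Step 2 — R_th: zero the source — replace V1 by a short circuit (node 3 merges into node 0) — and find the resistance seen between A (node 2) and B (node 0).
Reduce the network between node 2 (A) and node 0 (B) by series/parallel combination:
  Rp1 = R1 ‖ R3 (parallel, both between nodes 0 and 1) = 1/(1/3.6 + 1/2.7) = 1.543 Ω
  Rs1 = R2 + Rp1 (series, joined only at node 1) = 2.4 + 1.543 = 3.943 Ω
  Rp2 = R4 ‖ Rs1 (parallel, both between nodes 0 and 2) = 1/(1/36 + 1/3.943) = 3.554 Ω
R_th = 3.554 Ω

Final answer: V_th = 5.794 V, R_th = 3.554 Ω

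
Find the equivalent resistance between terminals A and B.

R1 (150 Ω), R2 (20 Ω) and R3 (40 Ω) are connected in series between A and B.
Reduce the network between node 0 (A) and node 3 (B) by series/parallel combination:
  Rs1 = R1 + R2 (series, joined only at node 1) = 150 + 20 = 170 Ω
  Rs2 = R3 + Rs1 (series, joined only at node 2) = 40 + 170 = 210 Ω
R_eq = 210 Ω

Final answer: 210 Ω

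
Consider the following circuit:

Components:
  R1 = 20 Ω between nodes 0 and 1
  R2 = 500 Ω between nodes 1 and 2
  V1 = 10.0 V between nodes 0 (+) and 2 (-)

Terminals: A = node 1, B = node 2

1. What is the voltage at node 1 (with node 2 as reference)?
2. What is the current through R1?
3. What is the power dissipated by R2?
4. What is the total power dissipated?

Nodal analysis, taking node 2 as the 0 V reference.
Source V1 fixes V_0 = 10 V.
KCL at each unknown node (sum of currents leaving = 0; resistances in Ω):
  Node 1: (V_1 - 10)/20 + (V_1 - 0)/500 = 0
Collecting terms: 0.052 × V_1 = 0.5  =>  V_1 = 9.615 V
Part 1:
  Read off the nodal solution: V_1 = 9.615 V
Part 2:
  I_R1 = (V_0 - V_1)/R1 = (10 - 9.615)/20 = 0.01923 A
  Magnitude: I_R1 = 0.01923 A
Part 3:
  I_R2 = (V_1 - V_2)/R2 = (9.615 - 0)/500 = 0.01923 A
  P_R2 = I_R2² × R2 = (0.01923)² × 500 = 0.1849 W
Part 4:
  Power in each resistor, P = (ΔV)²/R:
    P_R1 = (10 - 9.615)²/20 = 0.007396 W
    P_R2 = (9.615 - 0)²/500 = 0.1849 W
  P_total = P_R1 + P_R2 = 0.1923 W

Final answers:
1. V_1 = 9.615 V
2. I_R1 = 0.01923 A
3. P_R2 = 0.1849 W
4. P_total = 0.1923 W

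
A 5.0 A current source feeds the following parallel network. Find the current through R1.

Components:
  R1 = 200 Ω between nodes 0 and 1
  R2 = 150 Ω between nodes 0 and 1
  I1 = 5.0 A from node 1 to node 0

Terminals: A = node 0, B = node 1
All resistors sit directly between nodes 0 and 1, so they are in parallel and share one voltage V; the full source current 5 A splits among them.
1/R_par = 1/200 + 1/150 = 0.01167 S  =>  R_par = 85.71 Ω
V = I × R_par = 5 × 85.71 = 428.6 V
I_R1 = V/R1 = 428.6/200 = 2.143 A

Final answer: 2.143 A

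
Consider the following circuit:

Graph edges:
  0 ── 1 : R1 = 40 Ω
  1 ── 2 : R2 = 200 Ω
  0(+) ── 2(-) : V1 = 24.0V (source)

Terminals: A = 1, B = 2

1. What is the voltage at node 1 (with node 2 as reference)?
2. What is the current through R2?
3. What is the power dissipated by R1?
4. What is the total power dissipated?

Nodal analysis, taking node 2 as the 0 V reference.
Source V1 fixes V_0 = 24 V.
KCL at each unknown node (sum of currents leaving = 0; resistances in Ω):
  Node 1: (V_1 - 24)/40 + (V_1 - 0)/200 = 0
Collecting terms: 0.03 × V_1 = 0.6  =>  V_1 = 20 V
Part 1:
  Read off the nodal solution: V_1 = 20 V
Part 2:
  I_R2 = (V_1 - V_2)/R2 = (20 - 0)/200 = 0.1 A
  Magnitude: I_R2 = 0.1 A
Part 3:
  I_R1 = (V_0 - V_1)/R1 = (24 - 20)/40 = 0.1 A
  P_R1 = I_R1² × R1 = (0.1)² × 40 = 0.4 W
Part 4:
  Power in each resistor, P = (ΔV)²/R:
    P_R1 = (24 - 20)²/40 = 0.4 W
    P_R2 = (20 - 0)²/200 = 2 W
  P_total = P_R1 + P_R2 = 2.4 W

Final answers:
1. V_1 = 20 V
2. I_R2 = 0.1 A
3. P_R1 = 0.4 W
4. P_total = 2.4 W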